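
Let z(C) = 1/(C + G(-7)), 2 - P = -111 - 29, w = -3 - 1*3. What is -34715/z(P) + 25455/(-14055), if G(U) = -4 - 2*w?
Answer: -4879194947/937 ≈ -5.2072e+6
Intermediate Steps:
w = -6 (w = -3 - 3 = -6)
P = 142 (P = 2 - (-111 - 29) = 2 - 1*(-140) = 2 + 140 = 142)
G(U) = 8 (G(U) = -4 - 2*(-6) = -4 + 12 = 8)
z(C) = 1/(8 + C) (z(C) = 1/(C + 8) = 1/(8 + C))
-34715/z(P) + 25455/(-14055) = -34715/(1/(8 + 142)) + 25455/(-14055) = -34715/(1/150) + 25455*(-1/14055) = -34715/1/150 - 1697/937 = -34715*150 - 1697/937 = -5207250 - 1697/937 = -4879194947/937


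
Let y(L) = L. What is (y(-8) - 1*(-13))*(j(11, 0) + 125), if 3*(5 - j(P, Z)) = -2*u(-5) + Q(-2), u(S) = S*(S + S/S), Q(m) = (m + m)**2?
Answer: 690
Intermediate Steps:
Q(m) = 4*m**2 (Q(m) = (2*m)**2 = 4*m**2)
u(S) = S*(1 + S) (u(S) = S*(S + 1) = S*(1 + S))
j(P, Z) = 13 (j(P, Z) = 5 - (-(-10)*(1 - 5) + 4*(-2)**2)/3 = 5 - (-(-10)*(-4) + 4*4)/3 = 5 - (-2*20 + 16)/3 = 5 - (-40 + 16)/3 = 5 - 1/3*(-24) = 5 + 8 = 13)
(y(-8) - 1*(-13))*(j(11, 0) + 125) = (-8 - 1*(-13))*(13 + 125) = (-8 + 13)*138 = 5*138 = 690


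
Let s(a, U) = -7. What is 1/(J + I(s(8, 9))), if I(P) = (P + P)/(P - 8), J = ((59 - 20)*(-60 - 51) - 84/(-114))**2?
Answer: 5415/101443867589 ≈ 5.3379e-8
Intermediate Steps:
J = 6762924169/361 (J = (39*(-111) - 84*(-1/114))**2 = (-4329 + 14/19)**2 = (-82237/19)**2 = 6762924169/361 ≈ 1.8734e+7)
I(P) = 2*P/(-8 + P) (I(P) = (2*P)/(-8 + P) = 2*P/(-8 + P))
1/(J + I(s(8, 9))) = 1/(6762924169/361 + 2*(-7)/(-8 - 7)) = 1/(6762924169/361 + 2*(-7)/(-15)) = 1/(6762924169/361 + 2*(-7)*(-1/15)) = 1/(6762924169/361 + 14/15) = 1/(101443867589/5415) = 5415/101443867589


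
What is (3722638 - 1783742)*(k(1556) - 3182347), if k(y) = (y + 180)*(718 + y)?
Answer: 1483870070032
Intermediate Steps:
k(y) = (180 + y)*(718 + y)
(3722638 - 1783742)*(k(1556) - 3182347) = (3722638 - 1783742)*((129240 + 1556**2 + 898*1556) - 3182347) = 1938896*((129240 + 2421136 + 1397288) - 3182347) = 1938896*(3947664 - 3182347) = 1938896*765317 = 1483870070032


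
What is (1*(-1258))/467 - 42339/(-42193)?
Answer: -33306481/19704131 ≈ -1.6903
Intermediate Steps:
(1*(-1258))/467 - 42339/(-42193) = -1258*1/467 - 42339*(-1/42193) = -1258/467 + 42339/42193 = -33306481/19704131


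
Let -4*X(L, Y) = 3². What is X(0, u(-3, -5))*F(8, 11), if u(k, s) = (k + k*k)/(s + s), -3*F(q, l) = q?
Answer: 6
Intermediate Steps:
F(q, l) = -q/3
u(k, s) = (k + k²)/(2*s) (u(k, s) = (k + k²)/((2*s)) = (k + k²)*(1/(2*s)) = (k + k²)/(2*s))
X(L, Y) = -9/4 (X(L, Y) = -¼*3² = -¼*9 = -9/4)
X(0, u(-3, -5))*F(8, 11) = -(-3)*8/4 = -9/4*(-8/3) = 6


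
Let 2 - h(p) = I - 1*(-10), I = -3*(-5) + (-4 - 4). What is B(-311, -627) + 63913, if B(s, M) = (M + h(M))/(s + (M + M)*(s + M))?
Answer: 75157916491/1175941 ≈ 63913.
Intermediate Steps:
I = 7 (I = 15 - 8 = 7)
h(p) = -15 (h(p) = 2 - (7 - 1*(-10)) = 2 - (7 + 10) = 2 - 1*17 = 2 - 17 = -15)
B(s, M) = (-15 + M)/(s + 2*M*(M + s)) (B(s, M) = (M - 15)/(s + (M + M)*(s + M)) = (-15 + M)/(s + (2*M)*(M + s)) = (-15 + M)/(s + 2*M*(M + s)))
B(-311, -627) + 63913 = (-15 - 627)/(-311 + 2*(-627)**2 + 2*(-627)*(-311)) + 63913 = -642/(-311 + 2*393129 + 389994) + 63913 = -642/(-311 + 786258 + 389994) + 63913 = -642/1175941 + 63913 = 75157916491/1175941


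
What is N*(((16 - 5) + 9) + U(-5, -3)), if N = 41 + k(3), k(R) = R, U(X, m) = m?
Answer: 748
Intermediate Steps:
N = 44 (N = 41 + 3 = 44)
N*(((16 - 5) + 9) + U(-5, -3)) = 44*(((16 - 5) + 9) - 3) = 44*((11 + 9) - 3) = 44*(20 - 3) = 44*17 = 748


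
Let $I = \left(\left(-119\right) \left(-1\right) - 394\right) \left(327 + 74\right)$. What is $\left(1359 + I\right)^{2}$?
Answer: $11862695056$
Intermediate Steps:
$I = -110275$ ($I = \left(119 - 394\right) 401 = \left(-275\right) 401 = -110275$)
$\left(1359 + I\right)^{2} = \left(1359 - 110275\right)^{2} = \left(-108916\right)^{2} = 11862695056$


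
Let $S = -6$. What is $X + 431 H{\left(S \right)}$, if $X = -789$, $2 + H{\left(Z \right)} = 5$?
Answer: $504$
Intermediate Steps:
$H{\left(Z \right)} = 3$ ($H{\left(Z \right)} = -2 + 5 = 3$)
$X + 431 H{\left(S \right)} = -789 + 431 \cdot 3 = -789 + 1293 = 504$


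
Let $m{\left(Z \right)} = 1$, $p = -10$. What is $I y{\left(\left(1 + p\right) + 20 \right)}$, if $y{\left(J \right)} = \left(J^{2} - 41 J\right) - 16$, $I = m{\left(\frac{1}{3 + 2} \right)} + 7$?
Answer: $-2768$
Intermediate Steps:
$I = 8$ ($I = 1 + 7 = 8$)
$y{\left(J \right)} = -16 + J^{2} - 41 J$
$I y{\left(\left(1 + p\right) + 20 \right)} = 8 \left(-16 + \left(\left(1 - 10\right) + 20\right)^{2} - 41 \left(\left(1 - 10\right) + 20\right)\right) = 8 \left(-16 + \left(-9 + 20\right)^{2} - 41 \left(-9 + 20\right)\right) = 8 \left(-16 + 11^{2} - 451\right) = 8 \left(-16 + 121 - 451\right) = 8 \left(-346\right) = -2768$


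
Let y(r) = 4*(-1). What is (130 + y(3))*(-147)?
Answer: -18522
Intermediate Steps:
y(r) = -4
(130 + y(3))*(-147) = (130 - 4)*(-147) = 126*(-147) = -18522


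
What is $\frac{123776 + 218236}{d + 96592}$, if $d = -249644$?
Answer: $- \frac{85503}{38263} \approx -2.2346$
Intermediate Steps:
$\frac{123776 + 218236}{d + 96592} = \frac{123776 + 218236}{-249644 + 96592} = \frac{342012}{-153052} = 342012 \left(- \frac{1}{153052}\right) = - \frac{85503}{38263}$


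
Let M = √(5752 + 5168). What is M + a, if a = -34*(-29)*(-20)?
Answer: -19720 + 2*√2730 ≈ -19616.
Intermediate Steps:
a = -19720 (a = 986*(-20) = -19720)
M = 2*√2730 (M = √10920 = 2*√2730 ≈ 104.50)
M + a = 2*√2730 - 19720 = -19720 + 2*√2730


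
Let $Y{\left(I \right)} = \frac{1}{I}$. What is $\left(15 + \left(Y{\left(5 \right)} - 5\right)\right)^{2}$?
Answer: $\frac{2601}{25} \approx 104.04$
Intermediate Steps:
$\left(15 + \left(Y{\left(5 \right)} - 5\right)\right)^{2} = \left(15 - \left(5 - \frac{1}{5}\right)\right)^{2} = \left(15 + \left(\frac{1}{5} - 5\right)\right)^{2} = \left(15 - \frac{24}{5}\right)^{2} = \left(\frac{51}{5}\right)^{2} = \frac{2601}{25}$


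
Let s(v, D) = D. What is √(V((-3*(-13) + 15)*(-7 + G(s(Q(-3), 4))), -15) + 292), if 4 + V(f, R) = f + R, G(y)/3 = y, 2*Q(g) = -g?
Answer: √543 ≈ 23.302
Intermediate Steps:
Q(g) = -g/2 (Q(g) = (-g)/2 = -g/2)
G(y) = 3*y
V(f, R) = -4 + R + f (V(f, R) = -4 + (f + R) = -4 + (R + f) = -4 + R + f)
√(V((-3*(-13) + 15)*(-7 + G(s(Q(-3), 4))), -15) + 292) = √((-4 - 15 + (-3*(-13) + 15)*(-7 + 3*4)) + 292) = √((-4 - 15 + (39 + 15)*(-7 + 12)) + 292) = √((-4 - 15 + 54*5) + 292) = √((-4 - 15 + 270) + 292) = √(251 + 292) = √543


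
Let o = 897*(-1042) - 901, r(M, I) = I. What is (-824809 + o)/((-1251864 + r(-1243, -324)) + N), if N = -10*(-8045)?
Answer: 880192/585869 ≈ 1.5024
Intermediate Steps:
N = 80450
o = -935575 (o = -934674 - 901 = -935575)
(-824809 + o)/((-1251864 + r(-1243, -324)) + N) = (-824809 - 935575)/((-1251864 - 324) + 80450) = -1760384/(-1252188 + 80450) = -1760384/(-1171738) = -1760384*(-1/1171738) = 880192/585869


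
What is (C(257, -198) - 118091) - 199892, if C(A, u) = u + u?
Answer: -318379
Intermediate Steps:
C(A, u) = 2*u
(C(257, -198) - 118091) - 199892 = (2*(-198) - 118091) - 199892 = (-396 - 118091) - 199892 = -118487 - 199892 = -318379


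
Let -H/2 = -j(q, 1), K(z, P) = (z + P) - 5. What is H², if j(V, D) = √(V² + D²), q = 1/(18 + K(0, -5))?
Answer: 65/16 ≈ 4.0625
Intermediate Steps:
K(z, P) = -5 + P + z (K(z, P) = (P + z) - 5 = -5 + P + z)
q = ⅛ (q = 1/(18 + (-5 - 5 + 0)) = 1/(18 - 10) = 1/8 = ⅛ ≈ 0.12500)
j(V, D) = √(D² + V²)
H = √65/4 (H = -(-2)*√(1² + (⅛)²) = -(-2)*√(1 + 1/64) = -(-2)*√(65/64) = -(-2)*√65/8 = -(-1)*√65/4 = √65/4 ≈ 2.0156)
H² = (√65/4)² = 65/16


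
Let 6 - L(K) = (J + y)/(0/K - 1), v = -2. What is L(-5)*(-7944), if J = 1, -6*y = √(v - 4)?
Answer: -55608 + 1324*I*√6 ≈ -55608.0 + 3243.1*I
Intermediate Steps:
y = -I*√6/6 (y = -√(-2 - 4)/6 = -I*√6/6 ≈ -0.40825*I)
L(K) = 7 - I*√6/6 (L(K) = 6 - (1 - I*√6/6)/(0/K - 1) = 6 - (1 - I*√6/6)/(0 - 1) = 6 - (1 - I*√6/6)/(-1) = 6 - (1 - I*√6/6)*(-1) = 6 - (-1 + I*√6/6) = 6 + (1 - I*√6/6) = 7 - I*√6/6)
L(-5)*(-7944) = (7 - I*√6/6)*(-7944) = -55608 + 1324*I*√6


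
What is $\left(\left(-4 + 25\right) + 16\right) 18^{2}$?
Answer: $11988$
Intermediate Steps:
$\left(\left(-4 + 25\right) + 16\right) 18^{2} = \left(21 + 16\right) 324 = 37 \cdot 324 = 11988$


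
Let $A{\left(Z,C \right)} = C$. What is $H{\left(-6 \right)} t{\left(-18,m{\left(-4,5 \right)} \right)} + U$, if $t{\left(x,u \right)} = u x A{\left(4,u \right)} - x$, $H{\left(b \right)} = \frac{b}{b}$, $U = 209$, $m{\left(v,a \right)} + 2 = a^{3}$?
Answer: $-272095$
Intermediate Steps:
$m{\left(v,a \right)} = -2 + a^{3}$
$H{\left(b \right)} = 1$
$t{\left(x,u \right)} = - x + x u^{2}$ ($t{\left(x,u \right)} = u x u - x = x u^{2} - x = - x + x u^{2}$)
$H{\left(-6 \right)} t{\left(-18,m{\left(-4,5 \right)} \right)} + U = 1 \left(- 18 \left(-1 + \left(-2 + 5^{3}\right)^{2}\right)\right) + 209 = 1 \left(- 18 \left(-1 + \left(-2 + 125\right)^{2}\right)\right) + 209 = 1 \left(- 18 \left(-1 + 123^{2}\right)\right) + 209 = 1 \left(- 18 \left(-1 + 15129\right)\right) + 209 = 1 \left(\left(-18\right) 15128\right) + 209 = 1 \left(-272304\right) + 209 = -272304 + 209 = -272095$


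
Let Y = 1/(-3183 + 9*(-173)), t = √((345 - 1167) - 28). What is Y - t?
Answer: -1/4740 - 5*I*√34 ≈ -0.00021097 - 29.155*I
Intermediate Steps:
t = 5*I*√34 (t = √(-822 - 28) = √(-850) = 5*I*√34 ≈ 29.155*I)
Y = -1/4740 (Y = 1/(-3183 - 1557) = 1/(-4740) = -1/4740 ≈ -0.00021097)
Y - t = -1/4740 - 5*I*√34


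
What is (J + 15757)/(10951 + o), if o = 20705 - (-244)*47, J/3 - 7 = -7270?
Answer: -1508/10781 ≈ -0.13988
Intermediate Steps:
J = -21789 (J = 21 + 3*(-7270) = 21 - 21810 = -21789)
o = 32173 (o = 20705 - 1*(-11468) = 20705 + 11468 = 32173)
(J + 15757)/(10951 + o) = (-21789 + 15757)/(10951 + 32173) = -6032/43124 = -6032*1/43124 = -1508/10781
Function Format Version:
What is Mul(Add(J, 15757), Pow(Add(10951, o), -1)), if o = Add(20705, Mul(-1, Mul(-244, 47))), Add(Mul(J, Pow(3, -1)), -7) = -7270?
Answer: Rational(-1508, 10781) ≈ -0.13988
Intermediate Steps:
J = -21789 (J = Add(21, Mul(3, -7270)) = Add(21, -21810) = -21789)
o = 32173 (o = Add(20705, Mul(-1, -11468)) = Add(20705, 11468) = 32173)
Mul(Add(J, 15757), Pow(Add(10951, o), -1)) = Mul(Add(-21789, 15757), Pow(Add(10951, 32173), -1)) = Mul(-6032, Pow(43124, -1)) = Mul(-6032, Rational(1, 43124)) = Rational(-1508, 10781)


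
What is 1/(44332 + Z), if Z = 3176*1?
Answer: 1/47508 ≈ 2.1049e-5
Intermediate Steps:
Z = 3176
1/(44332 + Z) = 1/(44332 + 3176) = 1/47508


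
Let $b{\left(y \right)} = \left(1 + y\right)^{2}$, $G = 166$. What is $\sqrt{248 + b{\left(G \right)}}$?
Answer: $\sqrt{28137} \approx 167.74$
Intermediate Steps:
$\sqrt{248 + b{\left(G \right)}} = \sqrt{248 + \left(1 + 166\right)^{2}} = \sqrt{248 + 167^{2}} = \sqrt{248 + 27889} = \sqrt{28137}$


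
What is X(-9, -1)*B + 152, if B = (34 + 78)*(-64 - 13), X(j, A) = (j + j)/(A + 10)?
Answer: 17400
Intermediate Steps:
X(j, A) = 2*j/(10 + A) (X(j, A) = (2*j)/(10 + A) = 2*j/(10 + A))
B = -8624 (B = 112*(-77) = -8624)
X(-9, -1)*B + 152 = (2*(-9)/(10 - 1))*(-8624) + 152 = (2*(-9)/9)*(-8624) + 152 = (2*(-9)*(⅑))*(-8624) + 152 = -2*(-8624) + 152 = 17248 + 152 = 17400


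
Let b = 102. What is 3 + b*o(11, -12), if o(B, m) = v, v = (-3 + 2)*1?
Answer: -99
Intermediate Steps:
v = -1 (v = -1*1 = -1)
o(B, m) = -1
3 + b*o(11, -12) = 3 + 102*(-1) = 3 - 102 = -99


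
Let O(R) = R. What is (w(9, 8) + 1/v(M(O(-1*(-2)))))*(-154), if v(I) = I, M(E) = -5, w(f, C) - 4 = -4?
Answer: 154/5 ≈ 30.800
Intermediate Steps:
w(f, C) = 0 (w(f, C) = 4 - 4 = 0)
(w(9, 8) + 1/v(M(O(-1*(-2)))))*(-154) = (0 + 1/(-5))*(-154) = (0 - ⅕)*(-154) = -⅕*(-154) = 154/5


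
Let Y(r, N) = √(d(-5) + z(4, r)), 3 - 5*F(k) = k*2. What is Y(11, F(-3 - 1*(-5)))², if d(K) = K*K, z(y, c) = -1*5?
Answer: 20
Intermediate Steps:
z(y, c) = -5
d(K) = K²
F(k) = ⅗ - 2*k/5 (F(k) = ⅗ - k*2/5 = ⅗ - 2*k/5)
Y(r, N) = 2*√5 (Y(r, N) = √((-5)² - 5) = √(25 - 5) = √20 = 2*√5)
Y(11, F(-3 - 1*(-5)))² = (2*√5)² = 20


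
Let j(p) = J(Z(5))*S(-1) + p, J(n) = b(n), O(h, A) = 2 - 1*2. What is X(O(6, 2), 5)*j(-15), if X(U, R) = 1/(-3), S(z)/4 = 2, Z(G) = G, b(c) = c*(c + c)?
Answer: -385/3 ≈ -128.33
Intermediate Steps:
b(c) = 2*c**2 (b(c) = c*(2*c) = 2*c**2)
O(h, A) = 0 (O(h, A) = 2 - 2 = 0)
J(n) = 2*n**2
S(z) = 8 (S(z) = 4*2 = 8)
X(U, R) = -1/3
j(p) = 400 + p (j(p) = (2*5**2)*8 + p = (2*25)*8 + p = 50*8 + p = 400 + p)
X(O(6, 2), 5)*j(-15) = -(400 - 15)/3 = -1/3*385 = -385/3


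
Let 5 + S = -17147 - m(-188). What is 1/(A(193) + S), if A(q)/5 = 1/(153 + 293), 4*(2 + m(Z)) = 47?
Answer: -892/15308271 ≈ -5.8269e-5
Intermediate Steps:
m(Z) = 39/4 (m(Z) = -2 + (1/4)*47 = -2 + 47/4 = 39/4)
A(q) = 5/446 (A(q) = 5/(153 + 293) = 5/446)
S = -68647/4 (S = -5 + (-17147 - 1*39/4) = -5 + (-17147 - 39/4) = -5 - 68627/4 = -68647/4 ≈ -17162.)
1/(A(193) + S) = 1/(5/446 - 68647/4) = 1/(-15308271/892) = -892/15308271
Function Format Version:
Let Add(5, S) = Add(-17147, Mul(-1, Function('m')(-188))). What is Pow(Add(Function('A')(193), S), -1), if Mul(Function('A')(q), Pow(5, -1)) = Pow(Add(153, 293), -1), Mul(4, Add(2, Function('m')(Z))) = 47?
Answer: Rational(-892, 15308271) ≈ -5.8269e-5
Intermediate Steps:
Function('m')(Z) = Rational(39, 4) (Function('m')(Z) = Add(-2, Mul(Rational(1, 4), 47)) = Add(-2, Rational(47, 4)) = Rational(39, 4))
Function('A')(q) = Rational(5, 446) (Function('A')(q) = Mul(5, Pow(Add(153, 293), -1)) = Mul(5, Pow(446, -1)) = Mul(5, Rational(1, 446)) = Rational(5, 446))
S = Rational(-68647, 4) (S = Add(-5, Add(-17147, Mul(-1, Rational(39, 4)))) = Add(-5, Add(-17147, Rational(-39, 4))) = Add(-5, Rational(-68627, 4)) = Rational(-68647, 4) ≈ -17162.)
Pow(Add(Function('A')(193), S), -1) = Pow(Add(Rational(5, 446), Rational(-68647, 4)), -1) = Pow(Rational(-15308271, 892), -1) = Rational(-892, 15308271)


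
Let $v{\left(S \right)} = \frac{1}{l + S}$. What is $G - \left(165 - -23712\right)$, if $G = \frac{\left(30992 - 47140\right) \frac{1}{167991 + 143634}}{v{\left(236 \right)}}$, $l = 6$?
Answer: $- \frac{7444577941}{311625} \approx -23890.0$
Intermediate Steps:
$v{\left(S \right)} = \frac{1}{6 + S}$
$G = - \frac{3907816}{311625}$ ($G = \frac{\left(30992 - 47140\right) \frac{1}{167991 + 143634}}{\frac{1}{6 + 236}} = \frac{\left(-16148\right) \frac{1}{311625}}{\frac{1}{242}} = \left(-16148\right) \frac{1}{311625} \frac{1}{\frac{1}{242}} = \left(- \frac{16148}{311625}\right) 242 = - \frac{3907816}{311625} \approx -12.54$)
$G - \left(165 - -23712\right) = - \frac{3907816}{311625} - \left(165 - -23712\right) = - \frac{3907816}{311625} - \left(165 + 23712\right) = - \frac{3907816}{311625} - 23877 = - \frac{7444577941}{311625}$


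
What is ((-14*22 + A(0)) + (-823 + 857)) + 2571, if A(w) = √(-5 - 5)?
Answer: 2297 + I*√10 ≈ 2297.0 + 3.1623*I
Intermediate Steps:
A(w) = I*√10 (A(w) = √(-10) = I*√10)
((-14*22 + A(0)) + (-823 + 857)) + 2571 = ((-14*22 + I*√10) + (-823 + 857)) + 2571 = ((-308 + I*√10) + 34) + 2571 = (-274 + I*√10) + 2571 = 2297 + I*√10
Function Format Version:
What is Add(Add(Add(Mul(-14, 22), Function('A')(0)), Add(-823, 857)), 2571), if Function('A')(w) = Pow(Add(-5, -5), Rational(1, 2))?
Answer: Add(2297, Mul(I, Pow(10, Rational(1, 2)))) ≈ Add(2297.0, Mul(3.1623, I))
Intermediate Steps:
Function('A')(w) = Mul(I, Pow(10, Rational(1, 2))) (Function('A')(w) = Pow(-10, Rational(1, 2)) = Mul(I, Pow(10, Rational(1, 2))))
Add(Add(Add(Mul(-14, 22), Function('A')(0)), Add(-823, 857)), 2571) = Add(Add(Add(Mul(-14, 22), Mul(I, Pow(10, Rational(1, 2)))), Add(-823, 857)), 2571) = Add(Add(Add(-308, Mul(I, Pow(10, Rational(1, 2)))), 34), 2571) = Add(Add(-274, Mul(I, Pow(10, Rational(1, 2)))), 2571) = Add(2297, Mul(I, Pow(10, Rational(1, 2))))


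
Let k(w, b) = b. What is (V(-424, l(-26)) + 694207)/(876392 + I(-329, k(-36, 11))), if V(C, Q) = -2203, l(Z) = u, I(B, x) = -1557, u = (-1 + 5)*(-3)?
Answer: 692004/874835 ≈ 0.79101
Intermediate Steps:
u = -12 (u = 4*(-3) = -12)
l(Z) = -12
(V(-424, l(-26)) + 694207)/(876392 + I(-329, k(-36, 11))) = (-2203 + 694207)/(876392 - 1557) = 692004/874835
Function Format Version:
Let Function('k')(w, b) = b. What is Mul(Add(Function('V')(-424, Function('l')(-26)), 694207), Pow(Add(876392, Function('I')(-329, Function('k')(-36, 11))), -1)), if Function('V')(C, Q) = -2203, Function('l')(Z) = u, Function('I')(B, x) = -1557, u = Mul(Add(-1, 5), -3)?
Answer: Rational(692004, 874835) ≈ 0.79101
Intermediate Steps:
u = -12 (u = Mul(4, -3) = -12)
Function('l')(Z) = -12
Mul(Add(Function('V')(-424, Function('l')(-26)), 694207), Pow(Add(876392, Function('I')(-329, Function('k')(-36, 11))), -1)) = Mul(Add(-2203, 694207), Pow(Add(876392, -1557), -1)) = Mul(692004, Pow(874835, -1)) = Mul(692004, Rational(1, 874835)) = Rational(692004, 874835)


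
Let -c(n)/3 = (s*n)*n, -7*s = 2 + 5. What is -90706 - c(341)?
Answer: -439549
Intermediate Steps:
s = -1 (s = -(2 + 5)/7 = -1/7*7 = -1)
c(n) = 3*n**2 (c(n) = -3*(-n)*n = -(-3)*n**2 = 3*n**2)
-90706 - c(341) = -90706 - 3*341**2 = -90706 - 3*116281 = -90706 - 1*348843 = -90706 - 348843 = -439549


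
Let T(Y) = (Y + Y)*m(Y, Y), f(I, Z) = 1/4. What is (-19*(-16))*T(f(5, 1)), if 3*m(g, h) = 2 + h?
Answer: 114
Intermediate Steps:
f(I, Z) = 1/4
m(g, h) = 2/3 + h/3 (m(g, h) = (2 + h)/3 = 2/3 + h/3)
T(Y) = 2*Y*(2/3 + Y/3) (T(Y) = (Y + Y)*(2/3 + Y/3) = (2*Y)*(2/3 + Y/3) = 2*Y*(2/3 + Y/3))
(-19*(-16))*T(f(5, 1)) = (-19*(-16))*((2/3)*(1/4)*(2 + 1/4)) = 304*((2/3)*(1/4)*(9/4)) = 304*(3/8) = 114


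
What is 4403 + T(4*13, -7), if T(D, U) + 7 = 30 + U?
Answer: 4419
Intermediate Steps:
T(D, U) = 23 + U (T(D, U) = -7 + (30 + U) = 23 + U)
4403 + T(4*13, -7) = 4403 + (23 - 7) = 4403 + 16 = 4419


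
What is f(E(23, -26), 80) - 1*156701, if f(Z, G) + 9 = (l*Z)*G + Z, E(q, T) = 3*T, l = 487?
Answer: -3195668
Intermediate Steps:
f(Z, G) = -9 + Z + 487*G*Z (f(Z, G) = -9 + ((487*Z)*G + Z) = -9 + (487*G*Z + Z) = -9 + (Z + 487*G*Z) = -9 + Z + 487*G*Z)
f(E(23, -26), 80) - 1*156701 = (-9 + 3*(-26) + 487*80*(3*(-26))) - 1*156701 = (-9 - 78 + 487*80*(-78)) - 156701 = (-9 - 78 - 3038880) - 156701 = -3038967 - 156701 = -3195668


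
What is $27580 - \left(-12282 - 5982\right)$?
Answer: $45844$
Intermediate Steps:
$27580 - \left(-12282 - 5982\right) = 27580 - -18264 = 27580 + 18264 = 45844$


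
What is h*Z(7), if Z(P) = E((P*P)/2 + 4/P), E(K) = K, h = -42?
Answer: -1053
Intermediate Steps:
Z(P) = P**2/2 + 4/P (Z(P) = (P*P)/2 + 4/P = P**2*(1/2) + 4/P = P**2/2 + 4/P)
h*Z(7) = -21*(8 + 7**3)/7 = -21*(8 + 343)/7 = -21*351/7 = -42*351/14 = -1053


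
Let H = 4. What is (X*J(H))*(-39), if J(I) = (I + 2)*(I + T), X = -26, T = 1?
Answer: 30420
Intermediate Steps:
J(I) = (1 + I)*(2 + I) (J(I) = (I + 2)*(I + 1) = (2 + I)*(1 + I) = (1 + I)*(2 + I))
(X*J(H))*(-39) = -26*(2 + 4² + 3*4)*(-39) = -26*(2 + 16 + 12)*(-39) = -26*30*(-39) = -780*(-39) = 30420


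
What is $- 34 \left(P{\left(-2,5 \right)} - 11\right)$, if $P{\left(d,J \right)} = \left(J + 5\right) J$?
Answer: $-1326$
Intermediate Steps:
$P{\left(d,J \right)} = J \left(5 + J\right)$ ($P{\left(d,J \right)} = \left(5 + J\right) J = J \left(5 + J\right)$)
$- 34 \left(P{\left(-2,5 \right)} - 11\right) = - 34 \left(5 \left(5 + 5\right) - 11\right) = - 34 \left(5 \cdot 10 - 11\right) = - 34 \left(50 - 11\right) = \left(-34\right) 39 = -1326$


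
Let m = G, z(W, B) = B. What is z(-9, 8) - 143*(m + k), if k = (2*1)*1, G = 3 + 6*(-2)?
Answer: 1009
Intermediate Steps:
G = -9 (G = 3 - 12 = -9)
k = 2 (k = 2*1 = 2)
m = -9
z(-9, 8) - 143*(m + k) = 8 - 143*(-9 + 2) = 8 - 143*(-7) = 8 + 1001 = 1009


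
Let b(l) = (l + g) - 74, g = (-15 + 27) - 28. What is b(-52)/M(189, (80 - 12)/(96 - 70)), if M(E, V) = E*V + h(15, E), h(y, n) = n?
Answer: -1846/8883 ≈ -0.20781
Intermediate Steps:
g = -16 (g = 12 - 28 = -16)
b(l) = -90 + l (b(l) = (l - 16) - 74 = (-16 + l) - 74 = -90 + l)
M(E, V) = E + E*V (M(E, V) = E*V + E = E + E*V)
b(-52)/M(189, (80 - 12)/(96 - 70)) = (-90 - 52)/((189*(1 + (80 - 12)/(96 - 70)))) = -142*1/(189*(1 + 68/26)) = -142*1/(189*(1 + 68*(1/26))) = -142*1/(189*(1 + 34/13)) = -142/(189*(47/13)) = -142/8883/13 = -142*13/8883 = -1846/8883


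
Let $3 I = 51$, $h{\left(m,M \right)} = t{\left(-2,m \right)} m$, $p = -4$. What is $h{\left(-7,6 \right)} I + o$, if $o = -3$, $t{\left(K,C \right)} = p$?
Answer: $473$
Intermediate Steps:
$t{\left(K,C \right)} = -4$
$h{\left(m,M \right)} = - 4 m$
$I = 17$ ($I = \frac{1}{3} \cdot 51 = 17$)
$h{\left(-7,6 \right)} I + o = \left(-4\right) \left(-7\right) 17 - 3 = 28 \cdot 17 - 3 = 476 - 3 = 473$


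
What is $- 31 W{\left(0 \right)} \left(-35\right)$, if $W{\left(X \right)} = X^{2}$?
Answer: $0$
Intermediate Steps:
$- 31 W{\left(0 \right)} \left(-35\right) = - 31 \cdot 0^{2} \left(-35\right) = \left(-31\right) 0 \left(-35\right) = 0 \left(-35\right) = 0$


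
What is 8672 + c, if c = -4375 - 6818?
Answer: -2521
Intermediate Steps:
c = -11193
8672 + c = 8672 - 11193 = -2521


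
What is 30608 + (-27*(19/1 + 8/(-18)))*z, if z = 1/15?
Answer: 152873/5 ≈ 30575.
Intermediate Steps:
z = 1/15 ≈ 0.066667
30608 + (-27*(19/1 + 8/(-18)))*z = 30608 - 27*(19/1 + 8/(-18))*(1/15) = 30608 - 27*(19*1 + 8*(-1/18))*(1/15) = 30608 - 27*(19 - 4/9)*(1/15) = 30608 - 27*167/9*(1/15) = 30608 - 501*1/15 = 30608 - 167/5 = 152873/5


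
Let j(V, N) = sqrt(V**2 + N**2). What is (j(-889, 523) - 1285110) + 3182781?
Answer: 1897671 + 5*sqrt(42554) ≈ 1.8987e+6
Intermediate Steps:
j(V, N) = sqrt(N**2 + V**2)
(j(-889, 523) - 1285110) + 3182781 = (sqrt(523**2 + (-889)**2) - 1285110) + 3182781 = (sqrt(273529 + 790321) - 1285110) + 3182781 = (sqrt(1063850) - 1285110) + 3182781 = (5*sqrt(42554) - 1285110) + 3182781 = (-1285110 + 5*sqrt(42554)) + 3182781 = 1897671 + 5*sqrt(42554)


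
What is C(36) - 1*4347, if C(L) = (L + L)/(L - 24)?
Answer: -4341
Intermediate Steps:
C(L) = 2*L/(-24 + L) (C(L) = (2*L)/(-24 + L) = 2*L/(-24 + L))
C(36) - 1*4347 = 2*36/(-24 + 36) - 1*4347 = 2*36/12 - 4347 = 2*36*(1/12) - 4347 = 6 - 4347 = -4341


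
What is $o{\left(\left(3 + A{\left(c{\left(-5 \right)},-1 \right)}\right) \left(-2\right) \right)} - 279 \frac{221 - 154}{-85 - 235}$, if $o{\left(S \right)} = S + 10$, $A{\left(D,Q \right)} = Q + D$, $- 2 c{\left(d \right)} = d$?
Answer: $\frac{19013}{320} \approx 59.416$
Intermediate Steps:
$c{\left(d \right)} = - \frac{d}{2}$
$A{\left(D,Q \right)} = D + Q$
$o{\left(S \right)} = 10 + S$
$o{\left(\left(3 + A{\left(c{\left(-5 \right)},-1 \right)}\right) \left(-2\right) \right)} - 279 \frac{221 - 154}{-85 - 235} = \left(10 + \left(3 - - \frac{3}{2}\right) \left(-2\right)\right) - 279 \frac{221 - 154}{-85 - 235} = \left(10 + \left(3 + \left(\frac{5}{2} - 1\right)\right) \left(-2\right)\right) - 279 \frac{67}{-320} = \left(10 + \left(3 + \frac{3}{2}\right) \left(-2\right)\right) - 279 \cdot 67 \left(- \frac{1}{320}\right) = \left(10 + \frac{9}{2} \left(-2\right)\right) - - \frac{18693}{320} = \left(10 - 9\right) + \frac{18693}{320} = 1 + \frac{18693}{320} = \frac{19013}{320}$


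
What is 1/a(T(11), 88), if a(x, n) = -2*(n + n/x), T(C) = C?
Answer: -1/192 ≈ -0.0052083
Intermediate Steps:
a(x, n) = -2*n - 2*n/x
1/a(T(11), 88) = 1/(-2*88*(1 + 11)/11) = 1/(-2*88*1/11*12) = 1/(-192) = -1/192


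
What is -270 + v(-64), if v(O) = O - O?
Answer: -270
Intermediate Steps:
v(O) = 0
-270 + v(-64) = -270 + 0 = -270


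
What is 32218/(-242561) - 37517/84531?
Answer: -11823580795/20503923891 ≈ -0.57665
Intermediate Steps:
32218/(-242561) - 37517/84531 = 32218*(-1/242561) - 37517*1/84531 = -32218/242561 - 37517/84531 = -11823580795/20503923891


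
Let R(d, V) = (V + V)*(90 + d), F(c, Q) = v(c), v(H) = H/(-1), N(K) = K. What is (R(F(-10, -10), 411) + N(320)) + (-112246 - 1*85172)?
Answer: -114898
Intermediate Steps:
v(H) = -H (v(H) = H*(-1) = -H)
F(c, Q) = -c
R(d, V) = 2*V*(90 + d) (R(d, V) = (2*V)*(90 + d) = 2*V*(90 + d))
(R(F(-10, -10), 411) + N(320)) + (-112246 - 1*85172) = (2*411*(90 - 1*(-10)) + 320) + (-112246 - 1*85172) = (2*411*(90 + 10) + 320) + (-112246 - 85172) = (2*411*100 + 320) - 197418 = (82200 + 320) - 197418 = 82520 - 197418 = -114898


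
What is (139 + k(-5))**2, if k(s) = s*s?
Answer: 26896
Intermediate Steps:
k(s) = s**2
(139 + k(-5))**2 = (139 + (-5)**2)**2 = (139 + 25)**2 = 164**2 = 26896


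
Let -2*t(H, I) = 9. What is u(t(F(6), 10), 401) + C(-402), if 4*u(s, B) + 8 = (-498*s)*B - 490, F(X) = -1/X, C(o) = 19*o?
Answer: 867591/4 ≈ 2.1690e+5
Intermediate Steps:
t(H, I) = -9/2 (t(H, I) = -1/2*9 = -9/2)
u(s, B) = -249/2 - 249*B*s/2 (u(s, B) = -2 + ((-498*s)*B - 490)/4 = -2 + (-498*B*s - 490)/4 = -2 + (-490 - 498*B*s)/4 = -2 + (-245/2 - 249*B*s/2) = -249/2 - 249*B*s/2)
u(t(F(6), 10), 401) + C(-402) = (-249/2 - 249/2*401*(-9/2)) + 19*(-402) = (-249/2 + 898641/4) - 7638 = 898143/4 - 7638 = 867591/4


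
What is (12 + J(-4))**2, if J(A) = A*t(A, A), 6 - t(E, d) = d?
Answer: 784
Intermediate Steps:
t(E, d) = 6 - d
J(A) = A*(6 - A)
(12 + J(-4))**2 = (12 - 4*(6 - 1*(-4)))**2 = (12 - 4*(6 + 4))**2 = (12 - 4*10)**2 = (12 - 40)**2 = (-28)**2 = 784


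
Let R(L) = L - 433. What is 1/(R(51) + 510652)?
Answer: 1/510270 ≈ 1.9597e-6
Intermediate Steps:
R(L) = -433 + L
1/(R(51) + 510652) = 1/((-433 + 51) + 510652) = 1/(-382 + 510652) = 1/510270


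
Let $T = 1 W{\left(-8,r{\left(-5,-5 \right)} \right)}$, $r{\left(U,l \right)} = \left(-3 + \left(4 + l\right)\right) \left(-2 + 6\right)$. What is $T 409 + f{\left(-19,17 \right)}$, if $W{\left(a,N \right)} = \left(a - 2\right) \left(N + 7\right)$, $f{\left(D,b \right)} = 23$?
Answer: $36833$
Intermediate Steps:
$r{\left(U,l \right)} = 4 + 4 l$ ($r{\left(U,l \right)} = \left(1 + l\right) 4 = 4 + 4 l$)
$W{\left(a,N \right)} = \left(-2 + a\right) \left(7 + N\right)$
$T = 90$ ($T = 1 \left(-14 - 2 \left(4 + 4 \left(-5\right)\right) + 7 \left(-8\right) + \left(4 + 4 \left(-5\right)\right) \left(-8\right)\right) = 1 \left(-14 - 2 \left(4 - 20\right) - 56 + \left(4 - 20\right) \left(-8\right)\right) = 1 \left(-14 - -32 - 56 - -128\right) = 1 \left(-14 + 32 - 56 + 128\right) = 1 \cdot 90 = 90$)
$T 409 + f{\left(-19,17 \right)} = 90 \cdot 409 + 23 = 36810 + 23 = 36833$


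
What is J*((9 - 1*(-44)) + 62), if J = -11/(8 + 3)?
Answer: -115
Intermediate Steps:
J = -1 (J = -11/11 = (1/11)*(-11) = -1)
J*((9 - 1*(-44)) + 62) = -((9 - 1*(-44)) + 62) = -((9 + 44) + 62) = -(53 + 62) = -1*115 = -115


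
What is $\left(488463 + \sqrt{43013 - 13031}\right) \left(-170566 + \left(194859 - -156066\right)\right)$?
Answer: $88098698217 + 180359 \sqrt{29982} \approx 8.813 \cdot 10^{10}$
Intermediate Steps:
$\left(488463 + \sqrt{43013 - 13031}\right) \left(-170566 + \left(194859 - -156066\right)\right) = \left(488463 + \sqrt{29982}\right) \left(-170566 + \left(194859 + 156066\right)\right) = \left(488463 + \sqrt{29982}\right) \left(-170566 + 350925\right) = \left(488463 + \sqrt{29982}\right) 180359 = 88098698217 + 180359 \sqrt{29982}$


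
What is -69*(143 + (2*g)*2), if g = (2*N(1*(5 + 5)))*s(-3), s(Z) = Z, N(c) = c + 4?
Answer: 13317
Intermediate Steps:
N(c) = 4 + c
g = -84 (g = (2*(4 + 1*(5 + 5)))*(-3) = (2*(4 + 1*10))*(-3) = (2*(4 + 10))*(-3) = (2*14)*(-3) = 28*(-3) = -84)
-69*(143 + (2*g)*2) = -69*(143 + (2*(-84))*2) = -69*(143 - 168*2) = -69*(143 - 336) = -69*(-193) = 13317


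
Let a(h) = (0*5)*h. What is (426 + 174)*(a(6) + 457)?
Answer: 274200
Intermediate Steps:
a(h) = 0 (a(h) = 0*h = 0)
(426 + 174)*(a(6) + 457) = (426 + 174)*(0 + 457) = 600*457 = 274200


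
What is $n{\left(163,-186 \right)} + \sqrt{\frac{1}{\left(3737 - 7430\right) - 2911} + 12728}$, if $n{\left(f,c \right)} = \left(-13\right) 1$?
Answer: $-13 + \frac{\sqrt{138775978861}}{3302} \approx 99.818$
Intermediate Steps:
$n{\left(f,c \right)} = -13$
$n{\left(163,-186 \right)} + \sqrt{\frac{1}{\left(3737 - 7430\right) - 2911} + 12728} = -13 + \sqrt{\frac{1}{\left(3737 - 7430\right) - 2911} + 12728} = -13 + \sqrt{\frac{1}{-3693 - 2911} + 12728} = -13 + \sqrt{\frac{1}{-6604} + 12728} = -13 + \sqrt{- \frac{1}{6604} + 12728} = -13 + \sqrt{\frac{84055711}{6604}} = -13 + \frac{\sqrt{138775978861}}{3302}$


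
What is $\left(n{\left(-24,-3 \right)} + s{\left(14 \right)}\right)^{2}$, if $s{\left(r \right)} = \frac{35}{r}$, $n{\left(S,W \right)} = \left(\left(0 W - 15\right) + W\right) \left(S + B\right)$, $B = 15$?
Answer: $\frac{108241}{4} \approx 27060.0$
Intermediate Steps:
$n{\left(S,W \right)} = \left(-15 + W\right) \left(15 + S\right)$ ($n{\left(S,W \right)} = \left(\left(0 W - 15\right) + W\right) \left(S + 15\right) = \left(\left(0 - 15\right) + W\right) \left(15 + S\right) = \left(-15 + W\right) \left(15 + S\right)$)
$\left(n{\left(-24,-3 \right)} + s{\left(14 \right)}\right)^{2} = \left(\left(-225 - -360 + 15 \left(-3\right) - -72\right) + \frac{35}{14}\right)^{2} = \left(\left(-225 + 360 - 45 + 72\right) + 35 \cdot \frac{1}{14}\right)^{2} = \left(162 + \frac{5}{2}\right)^{2} = \left(\frac{329}{2}\right)^{2} = \frac{108241}{4}$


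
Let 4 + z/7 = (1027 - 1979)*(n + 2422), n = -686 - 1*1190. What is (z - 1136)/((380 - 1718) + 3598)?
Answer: -909927/565 ≈ -1610.5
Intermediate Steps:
n = -1876 (n = -686 - 1190 = -1876)
z = -3638572 (z = -28 + 7*((1027 - 1979)*(-1876 + 2422)) = -28 + 7*(-952*546) = -28 + 7*(-519792) = -28 - 3638544 = -3638572)
(z - 1136)/((380 - 1718) + 3598) = (-3638572 - 1136)/((380 - 1718) + 3598) = -3639708/(-1338 + 3598) = -3639708/2260 = -3639708*1/2260 = -909927/565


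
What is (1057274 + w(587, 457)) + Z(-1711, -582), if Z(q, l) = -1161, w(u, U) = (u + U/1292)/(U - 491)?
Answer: 46392173003/43928 ≈ 1.0561e+6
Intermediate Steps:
w(u, U) = (u + U/1292)/(-491 + U) (w(u, U) = (u + U*(1/1292))/(-491 + U) = (u + U/1292)/(-491 + U))
(1057274 + w(587, 457)) + Z(-1711, -582) = (1057274 + (587 + (1/1292)*457)/(-491 + 457)) - 1161 = (1057274 + (587 + 457/1292)/(-34)) - 1161 = (1057274 - 1/34*758861/1292) - 1161 = (1057274 - 758861/43928) - 1161 = 46443173411/43928 - 1161 = 46392173003/43928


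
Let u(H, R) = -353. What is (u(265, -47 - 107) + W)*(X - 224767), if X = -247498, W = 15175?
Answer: -6999911830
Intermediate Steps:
(u(265, -47 - 107) + W)*(X - 224767) = (-353 + 15175)*(-247498 - 224767) = 14822*(-472265) = -6999911830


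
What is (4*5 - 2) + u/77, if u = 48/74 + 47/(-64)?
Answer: 468835/26048 ≈ 17.999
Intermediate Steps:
u = -203/2368 (u = 48*(1/74) + 47*(-1/64) = 24/37 - 47/64 = -203/2368 ≈ -0.085726)
(4*5 - 2) + u/77 = (4*5 - 2) - 203/2368/77 = (20 - 2) + (1/77)*(-203/2368) = 18 - 29/26048 = 468835/26048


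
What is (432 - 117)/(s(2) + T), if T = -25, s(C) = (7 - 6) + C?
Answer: -315/22 ≈ -14.318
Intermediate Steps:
s(C) = 1 + C
(432 - 117)/(s(2) + T) = (432 - 117)/((1 + 2) - 25) = 315/(3 - 25) = 315/(-22) = 315*(-1/22) = -315/22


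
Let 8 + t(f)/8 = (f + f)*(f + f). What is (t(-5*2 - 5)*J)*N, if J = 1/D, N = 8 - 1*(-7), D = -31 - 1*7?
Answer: -53520/19 ≈ -2816.8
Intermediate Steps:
D = -38 (D = -31 - 7 = -38)
N = 15 (N = 8 + 7 = 15)
J = -1/38 (J = 1/(-38) = -1/38 ≈ -0.026316)
t(f) = -64 + 32*f**2 (t(f) = -64 + 8*((f + f)*(f + f)) = -64 + 8*((2*f)*(2*f)) = -64 + 8*(4*f**2) = -64 + 32*f**2)
(t(-5*2 - 5)*J)*N = ((-64 + 32*(-5*2 - 5)**2)*(-1/38))*15 = ((-64 + 32*(-10 - 5)**2)*(-1/38))*15 = ((-64 + 32*(-15)**2)*(-1/38))*15 = ((-64 + 32*225)*(-1/38))*15 = ((-64 + 7200)*(-1/38))*15 = (7136*(-1/38))*15 = -3568/19*15 = -53520/19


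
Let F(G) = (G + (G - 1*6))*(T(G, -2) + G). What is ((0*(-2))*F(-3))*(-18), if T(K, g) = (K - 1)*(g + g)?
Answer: 0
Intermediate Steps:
T(K, g) = 2*g*(-1 + K) (T(K, g) = (-1 + K)*(2*g) = 2*g*(-1 + K))
F(G) = (-6 + 2*G)*(4 - 3*G) (F(G) = (G + (G - 1*6))*(2*(-2)*(-1 + G) + G) = (G + (G - 6))*((4 - 4*G) + G) = (G + (-6 + G))*(4 - 3*G) = (-6 + 2*G)*(4 - 3*G))
((0*(-2))*F(-3))*(-18) = ((0*(-2))*(-24 - 6*(-3)² + 26*(-3)))*(-18) = (0*(-24 - 6*9 - 78))*(-18) = (0*(-24 - 54 - 78))*(-18) = (0*(-156))*(-18) = 0*(-18) = 0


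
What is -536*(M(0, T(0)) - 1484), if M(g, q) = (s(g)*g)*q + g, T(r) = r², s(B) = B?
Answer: 795424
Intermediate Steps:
M(g, q) = g + q*g² (M(g, q) = (g*g)*q + g = g²*q + g = q*g² + g = g + q*g²)
-536*(M(0, T(0)) - 1484) = -536*(0*(1 + 0*0²) - 1484) = -536*(0*(1 + 0*0) - 1484) = -536*(0*(1 + 0) - 1484) = -536*(0*1 - 1484) = -536*(0 - 1484) = -536*(-1484) = 795424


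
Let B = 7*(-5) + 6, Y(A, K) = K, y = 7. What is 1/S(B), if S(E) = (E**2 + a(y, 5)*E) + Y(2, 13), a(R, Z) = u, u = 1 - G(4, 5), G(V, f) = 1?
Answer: 1/854 ≈ 0.0011710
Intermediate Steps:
B = -29 (B = -35 + 6 = -29)
u = 0 (u = 1 - 1*1 = 1 - 1 = 0)
a(R, Z) = 0
S(E) = 13 + E**2 (S(E) = (E**2 + 0*E) + 13 = (E**2 + 0) + 13 = E**2 + 13 = 13 + E**2)
1/S(B) = 1/(13 + (-29)**2) = 1/(13 + 841) = 1/854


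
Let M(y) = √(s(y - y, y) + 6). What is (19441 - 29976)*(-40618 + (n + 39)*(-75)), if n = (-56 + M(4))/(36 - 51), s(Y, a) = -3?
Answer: 461675305 - 52675*√3 ≈ 4.6158e+8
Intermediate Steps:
M(y) = √3 (M(y) = √(-3 + 6) = √3)
n = 56/15 - √3/15 (n = (-56 + √3)/(36 - 51) = (-56 + √3)/(-15) = (-56 + √3)*(-1/15) = 56/15 - √3/15 ≈ 3.6179)
(19441 - 29976)*(-40618 + (n + 39)*(-75)) = (19441 - 29976)*(-40618 + ((56/15 - √3/15) + 39)*(-75)) = -10535*(-40618 + (641/15 - √3/15)*(-75)) = -10535*(-40618 + (-3205 + 5*√3)) = -10535*(-43823 + 5*√3) = 461675305 - 52675*√3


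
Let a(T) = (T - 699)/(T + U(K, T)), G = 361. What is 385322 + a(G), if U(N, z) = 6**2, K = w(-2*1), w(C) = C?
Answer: 152972496/397 ≈ 3.8532e+5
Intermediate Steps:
K = -2 (K = -2*1 = -2)
U(N, z) = 36
a(T) = (-699 + T)/(36 + T) (a(T) = (T - 699)/(T + 36) = (-699 + T)/(36 + T))
385322 + a(G) = 385322 + (-699 + 361)/(36 + 361) = 385322 - 338/397 = 152972496/397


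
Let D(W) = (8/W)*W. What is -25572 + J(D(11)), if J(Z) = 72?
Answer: -25500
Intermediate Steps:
D(W) = 8
-25572 + J(D(11)) = -25572 + 72 = -25500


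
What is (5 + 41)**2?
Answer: 2116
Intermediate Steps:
(5 + 41)**2 = 46**2 = 2116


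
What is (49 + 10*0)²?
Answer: 2401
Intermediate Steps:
(49 + 10*0)² = (49 + 0)² = 49² = 2401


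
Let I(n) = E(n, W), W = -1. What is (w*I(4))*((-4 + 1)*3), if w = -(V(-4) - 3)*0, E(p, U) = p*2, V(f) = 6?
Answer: 0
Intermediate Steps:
E(p, U) = 2*p
I(n) = 2*n
w = 0 (w = -(6 - 3)*0 = -3*0 = -1*0 = 0)
(w*I(4))*((-4 + 1)*3) = (0*(2*4))*((-4 + 1)*3) = (0*8)*(-3*3) = 0*(-9) = 0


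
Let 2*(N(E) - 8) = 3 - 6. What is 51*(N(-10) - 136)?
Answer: -13209/2 ≈ -6604.5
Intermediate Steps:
N(E) = 13/2 (N(E) = 8 + (3 - 6)/2 = 8 + (½)*(-3) = 8 - 3/2 = 13/2)
51*(N(-10) - 136) = 51*(13/2 - 136) = 51*(-259/2) = -13209/2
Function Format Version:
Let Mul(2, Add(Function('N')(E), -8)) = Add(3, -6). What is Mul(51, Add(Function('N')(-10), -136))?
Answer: Rational(-13209, 2) ≈ -6604.5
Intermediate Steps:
Function('N')(E) = Rational(13, 2) (Function('N')(E) = Add(8, Mul(Rational(1, 2), Add(3, -6))) = Add(8, Mul(Rational(1, 2), -3)) = Add(8, Rational(-3, 2)) = Rational(13, 2))
Mul(51, Add(Function('N')(-10), -136)) = Mul(51, Add(Rational(13, 2), -136)) = Mul(51, Rational(-259, 2)) = Rational(-13209, 2)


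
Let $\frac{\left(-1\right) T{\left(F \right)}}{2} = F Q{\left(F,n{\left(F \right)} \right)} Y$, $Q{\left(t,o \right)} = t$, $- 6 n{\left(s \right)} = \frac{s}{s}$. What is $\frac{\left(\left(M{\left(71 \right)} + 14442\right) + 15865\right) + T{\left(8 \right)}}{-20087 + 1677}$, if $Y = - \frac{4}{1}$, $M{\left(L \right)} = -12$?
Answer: $- \frac{4401}{2630} \approx -1.6734$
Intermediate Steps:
$n{\left(s \right)} = - \frac{1}{6}$ ($n{\left(s \right)} = - \frac{s \frac{1}{s}}{6} = \left(- \frac{1}{6}\right) 1 = - \frac{1}{6}$)
$Y = -4$ ($Y = \left(-4\right) 1 = -4$)
$T{\left(F \right)} = 8 F^{2}$ ($T{\left(F \right)} = - 2 F F \left(-4\right) = - 2 F^{2} \left(-4\right) = - 2 \left(- 4 F^{2}\right) = 8 F^{2}$)
$\frac{\left(\left(M{\left(71 \right)} + 14442\right) + 15865\right) + T{\left(8 \right)}}{-20087 + 1677} = \frac{\left(\left(-12 + 14442\right) + 15865\right) + 8 \cdot 8^{2}}{-20087 + 1677} = \frac{\left(14430 + 15865\right) + 8 \cdot 64}{-18410} = \left(30295 + 512\right) \left(- \frac{1}{18410}\right) = 30807 \left(- \frac{1}{18410}\right) = - \frac{4401}{2630}$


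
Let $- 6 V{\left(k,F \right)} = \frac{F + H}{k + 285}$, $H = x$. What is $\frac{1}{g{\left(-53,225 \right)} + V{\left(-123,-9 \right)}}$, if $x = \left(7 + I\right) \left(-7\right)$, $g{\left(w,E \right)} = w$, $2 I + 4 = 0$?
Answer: $- \frac{243}{12868} \approx -0.018884$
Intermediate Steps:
$I = -2$ ($I = -2 + \frac{1}{2} \cdot 0 = -2 + 0 = -2$)
$x = -35$ ($x = \left(7 - 2\right) \left(-7\right) = 5 \left(-7\right) = -35$)
$H = -35$
$V{\left(k,F \right)} = - \frac{-35 + F}{6 \left(285 + k\right)}$ ($V{\left(k,F \right)} = - \frac{\left(F - 35\right) \frac{1}{k + 285}}{6} = - \frac{\left(-35 + F\right) \frac{1}{285 + k}}{6} = - \frac{\frac{1}{285 + k} \left(-35 + F\right)}{6} = - \frac{-35 + F}{6 \left(285 + k\right)}$)
$\frac{1}{g{\left(-53,225 \right)} + V{\left(-123,-9 \right)}} = \frac{1}{-53 + \frac{35 - -9}{6 \left(285 - 123\right)}} = \frac{1}{-53 + \frac{35 + 9}{6 \cdot 162}} = \frac{1}{-53 + \frac{1}{6} \cdot \frac{1}{162} \cdot 44} = \frac{1}{-53 + \frac{11}{243}} = \frac{1}{- \frac{12868}{243}} = - \frac{243}{12868}$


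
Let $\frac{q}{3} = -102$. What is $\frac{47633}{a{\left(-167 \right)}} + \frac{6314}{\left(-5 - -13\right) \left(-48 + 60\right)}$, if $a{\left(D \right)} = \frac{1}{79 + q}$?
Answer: $- \frac{519006011}{48} \approx -1.0813 \cdot 10^{7}$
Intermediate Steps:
$q = -306$ ($q = 3 \left(-102\right) = -306$)
$a{\left(D \right)} = - \frac{1}{227}$ ($a{\left(D \right)} = \frac{1}{79 - 306} = \frac{1}{-227} = - \frac{1}{227}$)
$\frac{47633}{a{\left(-167 \right)}} + \frac{6314}{\left(-5 - -13\right) \left(-48 + 60\right)} = \frac{47633}{- \frac{1}{227}} + \frac{6314}{\left(-5 - -13\right) \left(-48 + 60\right)} = 47633 \left(-227\right) + \frac{6314}{\left(-5 + 13\right) 12} = -10812691 + \frac{6314}{8 \cdot 12} = -10812691 + \frac{6314}{96} = -10812691 + 6314 \cdot \frac{1}{96} = -10812691 + \frac{3157}{48} = - \frac{519006011}{48}$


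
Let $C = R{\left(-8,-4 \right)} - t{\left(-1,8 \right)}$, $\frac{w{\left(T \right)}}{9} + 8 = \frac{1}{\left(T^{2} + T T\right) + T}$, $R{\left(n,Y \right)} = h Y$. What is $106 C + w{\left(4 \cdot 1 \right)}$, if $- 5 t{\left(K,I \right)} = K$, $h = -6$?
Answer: $\frac{49021}{20} \approx 2451.1$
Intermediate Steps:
$t{\left(K,I \right)} = - \frac{K}{5}$
$R{\left(n,Y \right)} = - 6 Y$
$w{\left(T \right)} = -72 + \frac{9}{T + 2 T^{2}}$ ($w{\left(T \right)} = -72 + \frac{9}{\left(T^{2} + T T\right) + T} = -72 + \frac{9}{\left(T^{2} + T^{2}\right) + T} = -72 + \frac{9}{2 T^{2} + T} = -72 + \frac{9}{T + 2 T^{2}}$)
$C = \frac{119}{5}$ ($C = \left(-6\right) \left(-4\right) - \left(- \frac{1}{5}\right) \left(-1\right) = 24 - \frac{1}{5} = \frac{119}{5} \approx 23.8$)
$106 C + w{\left(4 \cdot 1 \right)} = 106 \cdot \frac{119}{5} + \frac{9 \left(1 - 16 \left(4 \cdot 1\right)^{2} - 8 \cdot 4 \cdot 1\right)}{4 \cdot 1 \left(1 + 2 \cdot 4 \cdot 1\right)} = \frac{12614}{5} + \frac{9 \left(1 - 16 \cdot 4^{2} - 32\right)}{4 \left(1 + 2 \cdot 4\right)} = \frac{12614}{5} + 9 \cdot \frac{1}{4} \frac{1}{1 + 8} \left(1 - 256 - 32\right) = \frac{12614}{5} + 9 \cdot \frac{1}{4} \cdot \frac{1}{9} \left(1 - 256 - 32\right) = \frac{12614}{5} + 9 \cdot \frac{1}{4} \cdot \frac{1}{9} \left(-287\right) = \frac{12614}{5} - \frac{287}{4} = \frac{49021}{20}$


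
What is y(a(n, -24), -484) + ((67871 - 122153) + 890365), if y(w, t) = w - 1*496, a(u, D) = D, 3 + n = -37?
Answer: 835563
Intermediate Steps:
n = -40 (n = -3 - 37 = -40)
y(w, t) = -496 + w (y(w, t) = w - 496 = -496 + w)
y(a(n, -24), -484) + ((67871 - 122153) + 890365) = (-496 - 24) + ((67871 - 122153) + 890365) = -520 + (-54282 + 890365) = -520 + 836083 = 835563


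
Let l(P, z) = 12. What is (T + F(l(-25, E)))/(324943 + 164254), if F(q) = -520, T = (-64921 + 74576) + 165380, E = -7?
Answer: 174515/489197 ≈ 0.35674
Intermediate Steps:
T = 175035 (T = 9655 + 165380 = 175035)
(T + F(l(-25, E)))/(324943 + 164254) = (175035 - 520)/(324943 + 164254) = 174515/489197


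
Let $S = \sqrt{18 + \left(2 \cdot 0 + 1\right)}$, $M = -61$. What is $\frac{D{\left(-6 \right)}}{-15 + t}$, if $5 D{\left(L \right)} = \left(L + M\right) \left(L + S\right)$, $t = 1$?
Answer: $- \frac{201}{35} + \frac{67 \sqrt{19}}{70} \approx -1.5708$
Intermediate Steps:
$S = \sqrt{19}$ ($S = \sqrt{18 + \left(0 + 1\right)} = \sqrt{18 + 1} = \sqrt{19} \approx 4.3589$)
$D{\left(L \right)} = \frac{\left(-61 + L\right) \left(L + \sqrt{19}\right)}{5}$ ($D{\left(L \right)} = \frac{\left(L - 61\right) \left(L + \sqrt{19}\right)}{5} = \frac{\left(-61 + L\right) \left(L + \sqrt{19}\right)}{5}$)
$\frac{D{\left(-6 \right)}}{-15 + t} = \frac{\left(- \frac{61}{5}\right) \left(-6\right) - \frac{61 \sqrt{19}}{5} + \frac{\left(-6\right)^{2}}{5} + \frac{1}{5} \left(-6\right) \sqrt{19}}{-15 + 1} = \frac{\frac{366}{5} - \frac{61 \sqrt{19}}{5} + \frac{1}{5} \cdot 36 - \frac{6 \sqrt{19}}{5}}{-14} = - \frac{\frac{366}{5} - \frac{61 \sqrt{19}}{5} + \frac{36}{5} - \frac{6 \sqrt{19}}{5}}{14} = - \frac{\frac{402}{5} - \frac{67 \sqrt{19}}{5}}{14} = - \frac{201}{35} + \frac{67 \sqrt{19}}{70}$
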